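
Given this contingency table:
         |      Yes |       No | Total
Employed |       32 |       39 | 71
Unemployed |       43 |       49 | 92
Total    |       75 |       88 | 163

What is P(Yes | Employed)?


P(Yes | Employed) = 32/(32+39) = 32/71

P(Yes|Employed) = 32/71 ≈ 45.07%


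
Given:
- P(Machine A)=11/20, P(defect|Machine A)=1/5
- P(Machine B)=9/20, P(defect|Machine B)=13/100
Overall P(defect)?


P(B) = Σ P(B|Aᵢ)×P(Aᵢ)
  1/5×11/20 = 11/100
  13/100×9/20 = 117/2000
Sum = 337/2000

P(defect) = 337/2000 ≈ 16.85%


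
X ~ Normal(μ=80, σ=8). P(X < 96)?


z = (96-80)/8 = 2.0
P(Z < 2.0) = 0.9772

P(X < 96) ≈ 0.9772


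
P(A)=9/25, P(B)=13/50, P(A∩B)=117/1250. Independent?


P(A)×P(B) = 117/1250
P(A∩B) = 117/1250
Equal ✓ → Independent

Yes, independent


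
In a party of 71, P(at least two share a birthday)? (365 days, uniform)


P(all different) = Π(365-i)/365 for i=0..70
= 0.000679
P(match) = 1 - 0.000679 = 0.999321

P ≈ 0.9993 ≈ 99.93%


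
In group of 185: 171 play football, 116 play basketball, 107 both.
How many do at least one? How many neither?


|A∪B| = 171+116-107 = 180
Neither = 185-180 = 5

At least one: 180; Neither: 5


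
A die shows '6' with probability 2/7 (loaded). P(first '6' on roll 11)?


Geometric: P(X=11) = (1-p)^(k-1)×p = (5/7)^10×2/7 = 19531250/1977326743

P(X=11) = 19531250/1977326743 ≈ 0.99%


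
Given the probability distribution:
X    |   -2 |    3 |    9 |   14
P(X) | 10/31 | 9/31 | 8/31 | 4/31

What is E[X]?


E[X] = Σ x·P(X=x)
= (-2)×(10/31) + (3)×(9/31) + (9)×(8/31) + (14)×(4/31)
= 135/31

E[X] = 135/31


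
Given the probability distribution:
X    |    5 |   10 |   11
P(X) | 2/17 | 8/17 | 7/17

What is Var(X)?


E[X] = 167/17
E[X²] = 1697/17
Var(X) = E[X²] - (E[X])² = 1697/17 - 27889/289 = 960/289

Var(X) = 960/289 ≈ 3.3218


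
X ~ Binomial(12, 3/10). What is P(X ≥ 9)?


P(X ≥ 9) = Σ P(X=i) for i=9..12
P(X=9) = 74263959/50000000000
P(X=10) = 95482233/500000000000
P(X=11) = 3720087/250000000000
P(X=12) = 531441/1000000000000
Sum = 338331087/200000000000

P(X ≥ 9) = 338331087/200000000000 ≈ 0.17%


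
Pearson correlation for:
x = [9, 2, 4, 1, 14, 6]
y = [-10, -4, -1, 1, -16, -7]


n=6, Σx=36, Σy=-37, Σxy=-367, Σx²=334, Σy²=423
r = (6×(-367) - 36×(-37))/√((6×334 - 36²)(6×423 - (-37)²))
= -870/√(708×1169) = -870/√827652 ≈ -870/909.7538 ≈ -0.9563

r ≈ -0.9563


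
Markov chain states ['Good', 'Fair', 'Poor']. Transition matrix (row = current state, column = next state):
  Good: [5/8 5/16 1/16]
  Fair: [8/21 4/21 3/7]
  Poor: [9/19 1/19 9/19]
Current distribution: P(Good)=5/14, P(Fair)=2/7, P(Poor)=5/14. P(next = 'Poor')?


P(next=Poor) = Σᵢ P(now=i)×P(i→Poor)
= 5/14×1/16 + 2/7×3/7 + 5/14×9/19
= 5/224 + 6/49 + 45/266 = 9353/29792

P = 9353/29792 ≈ 0.3139


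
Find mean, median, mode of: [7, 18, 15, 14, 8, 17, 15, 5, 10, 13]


Sorted: [5, 7, 8, 10, 13, 14, 15, 15, 17, 18]
Mean = 122/10 = 61/5
Median = 27/2
Freq: {7: 1, 18: 1, 15: 2, 14: 1, 8: 1, 17: 1, 5: 1, 10: 1, 13: 1}
Mode: [15]

Mean=61/5, Median=27/2, Mode=15


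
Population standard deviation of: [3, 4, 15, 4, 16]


Mean = 42/5
  (3-42/5)²=729/25
  (4-42/5)²=484/25
  (15-42/5)²=1089/25
  (4-42/5)²=484/25
  (16-42/5)²=1444/25
Σ(x-μ)² = 846/5
σ² = (846/5)/5 = 846/25

σ = √(846/25) ≈ 5.8172


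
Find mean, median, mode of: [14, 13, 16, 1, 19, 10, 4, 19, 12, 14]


Sorted: [1, 4, 10, 12, 13, 14, 14, 16, 19, 19]
Mean = 122/10 = 61/5
Median = 27/2
Freq: {14: 2, 13: 1, 16: 1, 1: 1, 19: 2, 10: 1, 4: 1, 12: 1}
Mode: [14, 19]

Mean=61/5, Median=27/2, Mode=[14, 19]


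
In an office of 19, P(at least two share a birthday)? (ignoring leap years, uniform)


P(all different) = Π(365-i)/365 for i=0..18
= 0.620881
P(match) = 1 - 0.620881 = 0.379119

P ≈ 0.3791 ≈ 37.91%


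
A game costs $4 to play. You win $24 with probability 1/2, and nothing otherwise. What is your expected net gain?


E[gain] = (24-4)×1/2 + (-4)×1/2
= 10 - 2 = 8

Expected net gain = $8 ≈ $8.00


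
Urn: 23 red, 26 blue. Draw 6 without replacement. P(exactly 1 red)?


Hypergeometric: C(23,1)×C(26,5)/C(49,6)
= 23×65780/13983816 = 1495/13818

P(X=1) = 1495/13818 ≈ 10.82%


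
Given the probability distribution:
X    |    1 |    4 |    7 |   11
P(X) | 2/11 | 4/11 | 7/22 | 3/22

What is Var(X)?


E[X] = 59/11
E[X²] = 419/11
Var(X) = E[X²] - (E[X])² = 419/11 - 3481/121 = 1128/121

Var(X) = 1128/121 ≈ 9.3223


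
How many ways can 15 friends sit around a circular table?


Circular arrangements of 15 distinct objects: fix one position to break rotational symmetry.
(n-1)! = 14! = 87178291200

87178291200


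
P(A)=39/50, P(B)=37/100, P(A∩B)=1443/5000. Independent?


P(A)×P(B) = 1443/5000
P(A∩B) = 1443/5000
Equal ✓ → Independent

Yes, independent


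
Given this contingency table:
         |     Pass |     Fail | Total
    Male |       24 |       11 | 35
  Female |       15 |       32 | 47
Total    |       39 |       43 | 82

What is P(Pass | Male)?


P(Pass | Male) = 24/(24+11) = 24/35

P(Pass|Male) = 24/35 ≈ 68.57%


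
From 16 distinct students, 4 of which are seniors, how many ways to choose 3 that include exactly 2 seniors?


Choose 2 of the 4 seniors and 1 of the other 12 students:
C(4,2)×C(12,1) = 6×12 = 72

72


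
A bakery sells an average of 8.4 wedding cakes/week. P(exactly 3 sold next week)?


Poisson(λ=8.4): P(X=3) = e^(-λ)×λ^k/k!
= e^(-8.4) × 8.4^3 / 3!
≈ 0.0002248673242 × 592.704 / 6 ≈ 0.022213

P(X=3) ≈ 0.022213 ≈ 2.22%


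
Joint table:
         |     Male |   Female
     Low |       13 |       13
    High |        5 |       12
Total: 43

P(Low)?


P(Low) = (13+13)/43 = 26/43

P(Low) = 26/43 ≈ 60.47%


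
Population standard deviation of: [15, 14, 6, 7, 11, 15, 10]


Mean = 78/7
  (15-78/7)²=729/49
  (14-78/7)²=400/49
  (6-78/7)²=1296/49
  (7-78/7)²=841/49
  (11-78/7)²=1/49
  (15-78/7)²=729/49
  (10-78/7)²=64/49
Σ(x-μ)² = 580/7
σ² = (580/7)/7 = 580/49

σ = √(580/49) ≈ 3.4405


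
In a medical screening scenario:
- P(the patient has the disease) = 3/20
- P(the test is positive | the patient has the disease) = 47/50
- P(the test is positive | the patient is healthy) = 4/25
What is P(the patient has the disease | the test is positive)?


Using Bayes' theorem:
P(A|B) = P(B|A)·P(A) / P(B)

P(the test is positive) = 47/50 × 3/20 + 4/25 × 17/20
= 141/1000 + 17/125 = 277/1000

P(the patient has the disease|the test is positive) = (141/1000) / (277/1000) = 141/277

P(the patient has the disease|the test is positive) = 141/277 ≈ 50.90%


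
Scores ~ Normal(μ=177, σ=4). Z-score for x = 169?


z = (x - μ)/σ = (169 - 177)/4 = -2.0

z = -2.0


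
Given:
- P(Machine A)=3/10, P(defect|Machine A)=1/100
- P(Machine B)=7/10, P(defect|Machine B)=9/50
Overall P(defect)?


P(B) = Σ P(B|Aᵢ)×P(Aᵢ)
  1/100×3/10 = 3/1000
  9/50×7/10 = 63/500
Sum = 129/1000

P(defect) = 129/1000 ≈ 12.90%


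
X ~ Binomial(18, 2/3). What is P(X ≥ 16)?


P(X ≥ 16) = Σ P(X=i) for i=16..18
P(X=16) = 1114112/43046721
P(X=17) = 262144/43046721
P(X=18) = 262144/387420489
Sum = 12648448/387420489

P(X ≥ 16) = 12648448/387420489 ≈ 3.26%


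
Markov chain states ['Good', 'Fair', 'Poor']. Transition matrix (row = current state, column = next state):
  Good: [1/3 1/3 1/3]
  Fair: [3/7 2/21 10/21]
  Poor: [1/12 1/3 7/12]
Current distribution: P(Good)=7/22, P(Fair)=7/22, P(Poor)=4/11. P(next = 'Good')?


P(next=Good) = Σᵢ P(now=i)×P(i→Good)
= 7/22×1/3 + 7/22×3/7 + 4/11×1/12
= 7/66 + 3/22 + 1/33 = 3/11

P = 3/11 ≈ 0.2727


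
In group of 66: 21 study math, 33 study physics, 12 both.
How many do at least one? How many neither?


|A∪B| = 21+33-12 = 42
Neither = 66-42 = 24

At least one: 42; Neither: 24


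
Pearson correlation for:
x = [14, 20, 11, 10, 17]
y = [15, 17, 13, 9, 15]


n=5, Σx=72, Σy=69, Σxy=1038, Σx²=1106, Σy²=989
r = (5×1038 - 72×69)/√((5×1106 - 72²)(5×989 - 69²))
= 222/√(346×184) = 222/√63664 ≈ 222/252.3173 ≈ 0.8798

r ≈ 0.8798


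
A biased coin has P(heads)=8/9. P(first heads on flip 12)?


Geometric: P(X=12) = (1-p)^(k-1)×p = (1/9)^11×8/9 = 8/282429536481

P(X=12) = 8/282429536481 ≈ 0.00%


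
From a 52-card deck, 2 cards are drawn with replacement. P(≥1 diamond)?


P(not a diamond) = 39/52 = 3/4
P(none in 2 draws) = (3/4)^2 = 9/16
P(≥1 diamond) = 1 - 9/16 = 7/16

P = 7/16 ≈ 43.75%


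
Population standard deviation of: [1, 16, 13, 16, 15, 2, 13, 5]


Mean = 81/8
  (1-81/8)²=5329/64
  (16-81/8)²=2209/64
  (13-81/8)²=529/64
  (16-81/8)²=2209/64
  (15-81/8)²=1521/64
  (2-81/8)²=4225/64
  (13-81/8)²=529/64
  (5-81/8)²=1681/64
Σ(x-μ)² = 2279/8
σ² = (2279/8)/8 = 2279/64

σ = √(2279/64) ≈ 5.9674


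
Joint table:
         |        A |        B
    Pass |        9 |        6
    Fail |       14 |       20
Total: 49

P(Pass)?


P(Pass) = (9+6)/49 = 15/49

P(Pass) = 15/49 ≈ 30.61%


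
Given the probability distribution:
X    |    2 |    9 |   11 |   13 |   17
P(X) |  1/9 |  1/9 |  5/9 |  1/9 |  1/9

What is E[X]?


E[X] = Σ x·P(X=x)
= (2)×(1/9) + (9)×(1/9) + (11)×(5/9) + (13)×(1/9) + (17)×(1/9)
= 32/3

E[X] = 32/3


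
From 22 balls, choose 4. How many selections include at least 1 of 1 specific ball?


Complement: C(22,4) - C(21,4) = 7315 - 5985 = 1330

1330


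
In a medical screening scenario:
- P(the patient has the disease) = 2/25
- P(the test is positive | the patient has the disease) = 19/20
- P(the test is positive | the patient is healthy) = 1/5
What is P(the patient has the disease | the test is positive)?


Using Bayes' theorem:
P(A|B) = P(B|A)·P(A) / P(B)

P(the test is positive) = 19/20 × 2/25 + 1/5 × 23/25
= 19/250 + 23/125 = 13/50

P(the patient has the disease|the test is positive) = (19/250) / (13/50) = 19/65

P(the patient has the disease|the test is positive) = 19/65 ≈ 29.23%


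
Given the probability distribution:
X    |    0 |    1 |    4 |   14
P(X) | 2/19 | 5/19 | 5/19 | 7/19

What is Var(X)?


E[X] = 123/19
E[X²] = 1457/19
Var(X) = E[X²] - (E[X])² = 1457/19 - 15129/361 = 12554/361

Var(X) = 12554/361 ≈ 34.7756


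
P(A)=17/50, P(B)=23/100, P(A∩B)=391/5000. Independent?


P(A)×P(B) = 391/5000
P(A∩B) = 391/5000
Equal ✓ → Independent

Yes, independent


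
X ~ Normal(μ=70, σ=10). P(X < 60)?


z = (60-70)/10 = -1.0
P(Z < -1.0) = 0.1587

P(X < 60) ≈ 0.1587


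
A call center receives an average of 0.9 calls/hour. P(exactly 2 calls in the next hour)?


Poisson(λ=0.9): P(X=2) = e^(-λ)×λ^k/k!
= e^(-0.9) × 0.9^2 / 2!
≈ 0.4065696597 × 0.81 / 2 ≈ 0.164661

P(X=2) ≈ 0.164661 ≈ 16.47%


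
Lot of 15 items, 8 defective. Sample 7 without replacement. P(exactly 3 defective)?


Hypergeometric: C(8,3)×C(7,4)/C(15,7)
= 56×35/6435 = 392/1287

P(X=3) = 392/1287 ≈ 30.46%


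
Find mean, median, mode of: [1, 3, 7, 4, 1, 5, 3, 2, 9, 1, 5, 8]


Sorted: [1, 1, 1, 2, 3, 3, 4, 5, 5, 7, 8, 9]
Mean = 49/12
Median = 7/2
Freq: {1: 3, 3: 2, 7: 1, 4: 1, 5: 2, 2: 1, 9: 1, 8: 1}
Mode: [1]

Mean=49/12, Median=7/2, Mode=1


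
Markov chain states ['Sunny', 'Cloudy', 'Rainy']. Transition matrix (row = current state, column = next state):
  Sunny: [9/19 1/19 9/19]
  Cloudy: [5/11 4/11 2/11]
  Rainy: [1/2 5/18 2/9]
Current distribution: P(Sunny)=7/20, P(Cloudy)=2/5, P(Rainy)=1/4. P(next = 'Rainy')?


P(next=Rainy) = Σᵢ P(now=i)×P(i→Rainy)
= 7/20×9/19 + 2/5×2/11 + 1/4×2/9
= 63/380 + 4/55 + 1/18 = 11063/37620

P = 11063/37620 ≈ 0.2941


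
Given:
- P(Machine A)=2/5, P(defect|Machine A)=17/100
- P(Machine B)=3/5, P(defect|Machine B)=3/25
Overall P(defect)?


P(B) = Σ P(B|Aᵢ)×P(Aᵢ)
  17/100×2/5 = 17/250
  3/25×3/5 = 9/125
Sum = 7/50

P(defect) = 7/50 ≈ 14.00%


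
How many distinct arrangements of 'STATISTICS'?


Letters: 10, freq: {'S': 3, 'T': 3, 'A': 1, 'I': 2, 'C': 1}
10!/(3!×3!×1!×2!×1!) = 3628800/72 = 50400

50400


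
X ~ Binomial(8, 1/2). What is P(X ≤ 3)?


P(X ≤ 3) = Σ P(X=i) for i=0..3
P(X=0) = 1/256
P(X=1) = 1/32
P(X=2) = 7/64
P(X=3) = 7/32
Sum = 93/256

P(X ≤ 3) = 93/256 ≈ 36.33%


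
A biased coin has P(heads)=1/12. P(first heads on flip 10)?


Geometric: P(X=10) = (1-p)^(k-1)×p = (11/12)^9×1/12 = 2357947691/61917364224

P(X=10) = 2357947691/61917364224 ≈ 3.81%


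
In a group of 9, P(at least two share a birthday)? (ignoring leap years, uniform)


P(all different) = Π(365-i)/365 for i=0..8
= 0.905376
P(match) = 1 - 0.905376 = 0.094624

P ≈ 0.0946 ≈ 9.46%


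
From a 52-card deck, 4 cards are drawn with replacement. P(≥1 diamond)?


P(not a diamond) = 39/52 = 3/4
P(none in 4 draws) = (3/4)^4 = 81/256
P(≥1 diamond) = 1 - 81/256 = 175/256

P = 175/256 ≈ 68.36%


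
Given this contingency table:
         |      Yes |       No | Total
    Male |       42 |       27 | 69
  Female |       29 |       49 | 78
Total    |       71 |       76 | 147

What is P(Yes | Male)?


P(Yes | Male) = 42/(42+27) = 42/69 = 14/23

P(Yes|Male) = 14/23 ≈ 60.87%


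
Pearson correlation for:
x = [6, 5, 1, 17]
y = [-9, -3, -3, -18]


n=4, Σx=29, Σy=-33, Σxy=-378, Σx²=351, Σy²=423
r = (4×(-378) - 29×(-33))/√((4×351 - 29²)(4×423 - (-33)²))
= -555/√(563×603) = -555/√339489 ≈ -555/582.6568 ≈ -0.9525

r ≈ -0.9525


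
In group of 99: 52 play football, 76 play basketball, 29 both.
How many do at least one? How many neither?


|A∪B| = 52+76-29 = 99
Neither = 99-99 = 0

At least one: 99; Neither: 0


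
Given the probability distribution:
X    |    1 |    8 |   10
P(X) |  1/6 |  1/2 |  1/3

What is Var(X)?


E[X] = 15/2
E[X²] = 131/2
Var(X) = E[X²] - (E[X])² = 131/2 - 225/4 = 37/4

Var(X) = 37/4 ≈ 9.2500


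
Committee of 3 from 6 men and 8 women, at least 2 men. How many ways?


Count by #men:
  2M,1W: C(6,2)×C(8,1)=120
  3M,0W: C(6,3)×C(8,0)=20
Total = 140

140


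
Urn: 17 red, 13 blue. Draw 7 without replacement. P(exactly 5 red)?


Hypergeometric: C(17,5)×C(13,2)/C(30,7)
= 6188×78/2035800 = 1547/6525

P(X=5) = 1547/6525 ≈ 23.71%


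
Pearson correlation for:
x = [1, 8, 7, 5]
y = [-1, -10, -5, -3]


n=4, Σx=21, Σy=-19, Σxy=-131, Σx²=139, Σy²=135
r = (4×(-131) - 21×(-19))/√((4×139 - 21²)(4×135 - (-19)²))
= -125/√(115×179) = -125/√20585 ≈ -125/143.4747 ≈ -0.8712

r ≈ -0.8712


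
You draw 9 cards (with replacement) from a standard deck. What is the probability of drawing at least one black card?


P(not a black card) = 26/52 = 1/2
P(none in 9 draws) = (1/2)^9 = 1/512
P(≥1 black card) = 1 - 1/512 = 511/512

P = 511/512 ≈ 99.80%


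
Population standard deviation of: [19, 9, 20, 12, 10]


Mean = 70/5 = 14
  (19-14)²=25
  (9-14)²=25
  (20-14)²=36
  (12-14)²=4
  (10-14)²=16
Σ(x-μ)² = 106
σ² = 106/5

σ = √(106/5) ≈ 4.6043


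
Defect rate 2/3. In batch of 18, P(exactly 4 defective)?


Binomial: P(X=4) = C(18,4)×p^4×(1-p)^14
= 3060 × 16/81 × 1/4782969 = 5440/43046721

P(X=4) = 5440/43046721 ≈ 0.01%


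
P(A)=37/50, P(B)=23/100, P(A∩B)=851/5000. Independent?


P(A)×P(B) = 851/5000
P(A∩B) = 851/5000
Equal ✓ → Independent

Yes, independent


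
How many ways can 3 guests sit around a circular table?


Circular arrangements of 3 distinct objects: fix one position to break rotational symmetry.
(n-1)! = 2! = 2

2


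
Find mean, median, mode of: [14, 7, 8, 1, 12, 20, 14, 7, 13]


Sorted: [1, 7, 7, 8, 12, 13, 14, 14, 20]
Mean = 96/9 = 32/3
Median = 12
Freq: {14: 2, 7: 2, 8: 1, 1: 1, 12: 1, 20: 1, 13: 1}
Mode: [7, 14]

Mean=32/3, Median=12, Mode=[7, 14]


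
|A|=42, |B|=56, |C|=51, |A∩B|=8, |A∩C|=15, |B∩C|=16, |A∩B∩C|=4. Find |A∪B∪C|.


|A∪B∪C| = 42+56+51-8-15-16+4 = 114

|A∪B∪C| = 114


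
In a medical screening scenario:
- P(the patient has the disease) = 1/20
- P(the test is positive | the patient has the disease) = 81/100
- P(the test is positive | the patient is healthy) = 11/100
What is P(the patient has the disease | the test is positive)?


Using Bayes' theorem:
P(A|B) = P(B|A)·P(A) / P(B)

P(the test is positive) = 81/100 × 1/20 + 11/100 × 19/20
= 81/2000 + 209/2000 = 29/200

P(the patient has the disease|the test is positive) = (81/2000) / (29/200) = 81/290

P(the patient has the disease|the test is positive) = 81/290 ≈ 27.93%


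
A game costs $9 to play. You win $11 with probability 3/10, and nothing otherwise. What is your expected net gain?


E[gain] = (11-9)×3/10 + (-9)×7/10
= 3/5 - 63/10 = -57/10

Expected net gain = $-57/10 ≈ $-5.70


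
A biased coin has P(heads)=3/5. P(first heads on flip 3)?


Geometric: P(X=3) = (1-p)^(k-1)×p = (2/5)^2×3/5 = 12/125

P(X=3) = 12/125 ≈ 9.60%


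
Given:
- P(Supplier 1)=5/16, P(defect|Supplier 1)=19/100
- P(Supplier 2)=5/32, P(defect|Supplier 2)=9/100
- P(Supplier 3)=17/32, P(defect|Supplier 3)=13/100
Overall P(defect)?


P(B) = Σ P(B|Aᵢ)×P(Aᵢ)
  19/100×5/16 = 19/320
  9/100×5/32 = 9/640
  13/100×17/32 = 221/3200
Sum = 57/400

P(defect) = 57/400 ≈ 14.25%


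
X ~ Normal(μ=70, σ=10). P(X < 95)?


z = (95-70)/10 = 2.5
P(Z < 2.5) = 0.9938

P(X < 95) ≈ 0.9938


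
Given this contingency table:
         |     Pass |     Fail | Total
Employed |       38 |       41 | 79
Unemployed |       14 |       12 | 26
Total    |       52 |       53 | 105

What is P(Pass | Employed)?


P(Pass | Employed) = 38/(38+41) = 38/79

P(Pass|Employed) = 38/79 ≈ 48.10%


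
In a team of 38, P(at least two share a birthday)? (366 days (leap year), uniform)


P(all different) = Π(366-i)/366 for i=0..37
= 0.136703
P(match) = 1 - 0.136703 = 0.863297

P ≈ 0.8633 ≈ 86.33%


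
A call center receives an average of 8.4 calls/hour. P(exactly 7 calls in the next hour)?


Poisson(λ=8.4): P(X=7) = e^(-λ)×λ^k/k!
= e^(-8.4) × 8.4^7 / 7!
≈ 0.0002248673242 × 2950903.46557 / 5040 ≈ 0.131659

P(X=7) ≈ 0.131659 ≈ 13.17%


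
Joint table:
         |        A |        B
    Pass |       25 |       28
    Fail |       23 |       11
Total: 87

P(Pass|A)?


P(Pass|A) = 25/(25+23) = 25/48

P = 25/48 ≈ 52.08%


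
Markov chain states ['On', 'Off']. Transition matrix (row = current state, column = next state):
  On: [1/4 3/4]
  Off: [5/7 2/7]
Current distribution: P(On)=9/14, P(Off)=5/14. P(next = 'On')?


P(next=On) = Σᵢ P(now=i)×P(i→On)
= 9/14×1/4 + 5/14×5/7
= 9/56 + 25/98 = 163/392

P = 163/392 ≈ 0.4158


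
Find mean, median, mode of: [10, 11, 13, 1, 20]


Sorted: [1, 10, 11, 13, 20]
Mean = 55/5 = 11
Median = 11
Freq: {10: 1, 11: 1, 13: 1, 1: 1, 20: 1}
Mode: No mode

Mean=11, Median=11, Mode=No mode


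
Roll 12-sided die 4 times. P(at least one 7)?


P(no 7)^4 = (11/12)^4 = 14641/20736
P(≥1) = 1 - 14641/20736 = 6095/20736

P = 6095/20736 ≈ 29.39%


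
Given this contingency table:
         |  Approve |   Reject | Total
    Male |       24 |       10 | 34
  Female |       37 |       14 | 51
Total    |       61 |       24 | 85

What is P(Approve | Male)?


P(Approve | Male) = 24/(24+10) = 24/34 = 12/17

P(Approve|Male) = 12/17 ≈ 70.59%


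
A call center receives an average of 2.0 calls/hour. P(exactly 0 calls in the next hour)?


Poisson(λ=2.0): P(X=0) = e^(-λ)×λ^k/k!
= e^(-2.0) × 2.0^0 / 0!
≈ 0.1353352832 × 1 / 1 ≈ 0.135335

P(X=0) ≈ 0.135335 ≈ 13.53%


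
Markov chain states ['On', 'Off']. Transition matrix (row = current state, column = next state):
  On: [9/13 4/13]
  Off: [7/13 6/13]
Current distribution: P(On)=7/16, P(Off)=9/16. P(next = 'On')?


P(next=On) = Σᵢ P(now=i)×P(i→On)
= 7/16×9/13 + 9/16×7/13
= 63/208 + 63/208 = 63/104

P = 63/104 ≈ 0.6058


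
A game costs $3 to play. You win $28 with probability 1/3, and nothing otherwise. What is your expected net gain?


E[gain] = (28-3)×1/3 + (-3)×2/3
= 25/3 - 2 = 19/3

Expected net gain = $19/3 ≈ $6.33


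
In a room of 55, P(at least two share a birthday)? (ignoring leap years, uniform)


P(all different) = Π(365-i)/365 for i=0..54
= 0.013738
P(match) = 1 - 0.013738 = 0.986262

P ≈ 0.9863 ≈ 98.63%


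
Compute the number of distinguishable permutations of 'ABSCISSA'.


Letters: 8, freq: {'A': 2, 'B': 1, 'S': 3, 'C': 1, 'I': 1}
8!/(2!×1!×3!×1!×1!) = 40320/12 = 3360

3360


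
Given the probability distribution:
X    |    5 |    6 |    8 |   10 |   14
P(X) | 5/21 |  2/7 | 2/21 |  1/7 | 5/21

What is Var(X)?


E[X] = 59/7
E[X²] = 583/7
Var(X) = E[X²] - (E[X])² = 583/7 - 3481/49 = 600/49

Var(X) = 600/49 ≈ 12.2449


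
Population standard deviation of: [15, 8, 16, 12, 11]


Mean = 62/5
  (15-62/5)²=169/25
  (8-62/5)²=484/25
  (16-62/5)²=324/25
  (12-62/5)²=4/25
  (11-62/5)²=49/25
Σ(x-μ)² = 206/5
σ² = (206/5)/5 = 206/25

σ = √(206/25) ≈ 2.8705


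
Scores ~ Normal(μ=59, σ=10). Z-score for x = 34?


z = (x - μ)/σ = (34 - 59)/10 = -2.5

z = -2.5


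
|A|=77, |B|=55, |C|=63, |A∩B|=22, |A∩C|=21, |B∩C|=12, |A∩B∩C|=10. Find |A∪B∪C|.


|A∪B∪C| = 77+55+63-22-21-12+10 = 150

|A∪B∪C| = 150


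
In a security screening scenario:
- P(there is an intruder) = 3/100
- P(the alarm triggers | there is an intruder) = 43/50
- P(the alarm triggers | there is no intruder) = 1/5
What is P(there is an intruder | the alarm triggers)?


Using Bayes' theorem:
P(A|B) = P(B|A)·P(A) / P(B)

P(the alarm triggers) = 43/50 × 3/100 + 1/5 × 97/100
= 129/5000 + 97/500 = 1099/5000

P(there is an intruder|the alarm triggers) = (129/5000) / (1099/5000) = 129/1099

P(there is an intruder|the alarm triggers) = 129/1099 ≈ 11.74%


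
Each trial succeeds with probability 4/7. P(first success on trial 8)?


Geometric: P(X=8) = (1-p)^(k-1)×p = (3/7)^7×4/7 = 8748/5764801

P(X=8) = 8748/5764801 ≈ 0.15%


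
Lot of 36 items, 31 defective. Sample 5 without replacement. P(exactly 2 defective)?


Hypergeometric: C(31,2)×C(5,3)/C(36,5)
= 465×10/376992 = 775/62832

P(X=2) = 775/62832 ≈ 1.23%


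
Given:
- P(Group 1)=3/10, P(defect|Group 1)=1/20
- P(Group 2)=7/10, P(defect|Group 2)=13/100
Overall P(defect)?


P(B) = Σ P(B|Aᵢ)×P(Aᵢ)
  1/20×3/10 = 3/200
  13/100×7/10 = 91/1000
Sum = 53/500

P(defect) = 53/500 ≈ 10.60%


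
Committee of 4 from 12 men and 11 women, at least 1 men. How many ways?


Count by #men:
  1M,3W: C(12,1)×C(11,3)=1980
  2M,2W: C(12,2)×C(11,2)=3630
  3M,1W: C(12,3)×C(11,1)=2420
  4M,0W: C(12,4)×C(11,0)=495
Total = 8525

8525


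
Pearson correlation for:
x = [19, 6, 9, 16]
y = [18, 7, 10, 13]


n=4, Σx=50, Σy=48, Σxy=682, Σx²=734, Σy²=642
r = (4×682 - 50×48)/√((4×734 - 50²)(4×642 - 48²))
= 328/√(436×264) = 328/√115104 ≈ 328/339.2698 ≈ 0.9668

r ≈ 0.9668


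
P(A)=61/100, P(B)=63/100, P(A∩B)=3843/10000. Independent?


P(A)×P(B) = 3843/10000
P(A∩B) = 3843/10000
Equal ✓ → Independent

Yes, independent


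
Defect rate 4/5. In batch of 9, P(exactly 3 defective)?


Binomial: P(X=3) = C(9,3)×p^3×(1-p)^6
= 84 × 64/125 × 1/15625 = 5376/1953125

P(X=3) = 5376/1953125 ≈ 0.28%


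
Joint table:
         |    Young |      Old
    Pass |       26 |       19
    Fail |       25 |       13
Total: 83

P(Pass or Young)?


P(Pass∨Young) = P(Pass) + P(Young) - P(Pass∧Young)
= (45 + 51 - 26)/83 = 70/83

P = 70/83 ≈ 84.34%


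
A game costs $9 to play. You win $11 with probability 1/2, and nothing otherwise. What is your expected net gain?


E[gain] = (11-9)×1/2 + (-9)×1/2
= 1 - 9/2 = -7/2

Expected net gain = $-7/2 ≈ $-3.50


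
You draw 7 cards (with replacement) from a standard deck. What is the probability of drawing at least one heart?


P(not a heart) = 39/52 = 3/4
P(none in 7 draws) = (3/4)^7 = 2187/16384
P(≥1 heart) = 1 - 2187/16384 = 14197/16384

P = 14197/16384 ≈ 86.65%


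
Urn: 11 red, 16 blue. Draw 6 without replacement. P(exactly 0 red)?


Hypergeometric: C(11,0)×C(16,6)/C(27,6)
= 1×8008/296010 = 28/1035

P(X=0) = 28/1035 ≈ 2.71%


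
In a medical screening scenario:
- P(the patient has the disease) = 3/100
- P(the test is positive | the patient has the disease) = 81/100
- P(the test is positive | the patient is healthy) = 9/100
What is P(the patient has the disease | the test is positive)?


Using Bayes' theorem:
P(A|B) = P(B|A)·P(A) / P(B)

P(the test is positive) = 81/100 × 3/100 + 9/100 × 97/100
= 243/10000 + 873/10000 = 279/2500

P(the patient has the disease|the test is positive) = (243/10000) / (279/2500) = 27/124

P(the patient has the disease|the test is positive) = 27/124 ≈ 21.77%


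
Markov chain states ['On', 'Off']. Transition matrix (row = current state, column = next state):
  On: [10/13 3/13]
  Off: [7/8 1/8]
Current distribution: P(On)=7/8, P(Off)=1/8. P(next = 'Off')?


P(next=Off) = Σᵢ P(now=i)×P(i→Off)
= 7/8×3/13 + 1/8×1/8
= 21/104 + 1/64 = 181/832

P = 181/832 ≈ 0.2175


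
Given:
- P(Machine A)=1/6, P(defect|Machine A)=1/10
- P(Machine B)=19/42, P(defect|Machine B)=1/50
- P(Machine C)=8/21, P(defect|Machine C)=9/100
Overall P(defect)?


P(B) = Σ P(B|Aᵢ)×P(Aᵢ)
  1/10×1/6 = 1/60
  1/50×19/42 = 19/2100
  9/100×8/21 = 6/175
Sum = 3/50

P(defect) = 3/50 ≈ 6.00%


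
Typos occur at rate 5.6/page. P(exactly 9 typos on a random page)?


Poisson(λ=5.6): P(X=9) = e^(-λ)×λ^k/k!
= e^(-5.6) × 5.6^9 / 9!
≈ 0.003697863716 × 5416169.44814 / 362880 ≈ 0.055193

P(X=9) ≈ 0.055193 ≈ 5.52%


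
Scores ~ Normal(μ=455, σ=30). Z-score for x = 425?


z = (x - μ)/σ = (425 - 455)/30 = -1.0

z = -1.0


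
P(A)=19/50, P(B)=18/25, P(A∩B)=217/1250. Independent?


P(A)×P(B) = 171/625
P(A∩B) = 217/1250
Not equal → NOT independent

No, not independent


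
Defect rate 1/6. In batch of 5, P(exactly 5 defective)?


Binomial: P(X=5) = C(5,5)×p^5×(1-p)^0
= 1 × 1/7776 × 1 = 1/7776

P(X=5) = 1/7776 ≈ 0.01%


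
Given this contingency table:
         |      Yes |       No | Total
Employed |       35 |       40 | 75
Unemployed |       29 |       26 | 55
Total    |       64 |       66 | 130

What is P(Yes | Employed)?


P(Yes | Employed) = 35/(35+40) = 35/75 = 7/15

P(Yes|Employed) = 7/15 ≈ 46.67%


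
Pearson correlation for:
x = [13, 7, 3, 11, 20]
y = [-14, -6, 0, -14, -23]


n=5, Σx=54, Σy=-57, Σxy=-838, Σx²=748, Σy²=957
r = (5×(-838) - 54×(-57))/√((5×748 - 54²)(5×957 - (-57)²))
= -1112/√(824×1536) = -1112/√1265664 ≈ -1112/1125.0173 ≈ -0.9884

r ≈ -0.9884


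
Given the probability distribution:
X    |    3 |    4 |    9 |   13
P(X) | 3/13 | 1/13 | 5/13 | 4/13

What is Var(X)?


E[X] = 110/13
E[X²] = 1124/13
Var(X) = E[X²] - (E[X])² = 1124/13 - 12100/169 = 2512/169

Var(X) = 2512/169 ≈ 14.8639


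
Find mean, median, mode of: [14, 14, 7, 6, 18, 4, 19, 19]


Sorted: [4, 6, 7, 14, 14, 18, 19, 19]
Mean = 101/8
Median = 14
Freq: {14: 2, 7: 1, 6: 1, 18: 1, 4: 1, 19: 2}
Mode: [14, 19]

Mean=101/8, Median=14, Mode=[14, 19]


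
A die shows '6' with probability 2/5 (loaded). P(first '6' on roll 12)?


Geometric: P(X=12) = (1-p)^(k-1)×p = (3/5)^11×2/5 = 354294/244140625

P(X=12) = 354294/244140625 ≈ 0.15%


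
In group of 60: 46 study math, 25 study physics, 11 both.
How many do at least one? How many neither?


|A∪B| = 46+25-11 = 60
Neither = 60-60 = 0

At least one: 60; Neither: 0


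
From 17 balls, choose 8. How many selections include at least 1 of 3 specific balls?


Complement: C(17,8) - C(14,8) = 24310 - 3003 = 21307

21307


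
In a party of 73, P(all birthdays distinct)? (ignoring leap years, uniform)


P(all different) = Π(365-i)/365 for i=0..72
= (365/365)×(364/365)×...×(293/365)
= 0.000439

P ≈ 0.0004 ≈ 0.04%


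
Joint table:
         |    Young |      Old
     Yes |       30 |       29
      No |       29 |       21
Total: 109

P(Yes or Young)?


P(Yes∨Young) = P(Yes) + P(Young) - P(Yes∧Young)
= (59 + 59 - 30)/109 = 88/109

P = 88/109 ≈ 80.73%


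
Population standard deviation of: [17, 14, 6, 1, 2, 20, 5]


Mean = 65/7
  (17-65/7)²=2916/49
  (14-65/7)²=1089/49
  (6-65/7)²=529/49
  (1-65/7)²=3364/49
  (2-65/7)²=2601/49
  (20-65/7)²=5625/49
  (5-65/7)²=900/49
Σ(x-μ)² = 2432/7
σ² = (2432/7)/7 = 2432/49

σ = √(2432/49) ≈ 7.0450


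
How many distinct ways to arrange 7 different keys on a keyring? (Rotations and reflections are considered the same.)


Free circular arrangements: rotations and reflections both identified.
(n-1)!/2 = 6!/2 = 720/2 = 360

360


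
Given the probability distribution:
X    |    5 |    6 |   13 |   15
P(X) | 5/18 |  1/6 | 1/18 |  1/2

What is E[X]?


E[X] = Σ x·P(X=x)
= (5)×(5/18) + (6)×(1/6) + (13)×(1/18) + (15)×(1/2)
= 191/18

E[X] = 191/18


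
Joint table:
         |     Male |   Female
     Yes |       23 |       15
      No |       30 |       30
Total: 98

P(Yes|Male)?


P(Yes|Male) = 23/(23+30) = 23/53

P = 23/53 ≈ 43.40%


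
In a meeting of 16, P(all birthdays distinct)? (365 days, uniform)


P(all different) = Π(365-i)/365 for i=0..15
= (365/365)×(364/365)×...×(350/365)
= 0.716396

P ≈ 0.7164 ≈ 71.64%


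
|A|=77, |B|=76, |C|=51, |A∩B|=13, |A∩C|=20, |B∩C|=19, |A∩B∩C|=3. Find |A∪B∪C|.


|A∪B∪C| = 77+76+51-13-20-19+3 = 155

|A∪B∪C| = 155


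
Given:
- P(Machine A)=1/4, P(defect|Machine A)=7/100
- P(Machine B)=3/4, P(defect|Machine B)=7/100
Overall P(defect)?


P(B) = Σ P(B|Aᵢ)×P(Aᵢ)
  7/100×1/4 = 7/400
  7/100×3/4 = 21/400
Sum = 7/100

P(defect) = 7/100 ≈ 7.00%


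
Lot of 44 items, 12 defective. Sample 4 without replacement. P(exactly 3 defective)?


Hypergeometric: C(12,3)×C(32,1)/C(44,4)
= 220×32/135751 = 640/12341

P(X=3) = 640/12341 ≈ 5.19%


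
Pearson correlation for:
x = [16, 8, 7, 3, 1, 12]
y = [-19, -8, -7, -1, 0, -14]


n=6, Σx=47, Σy=-49, Σxy=-588, Σx²=523, Σy²=671
r = (6×(-588) - 47×(-49))/√((6×523 - 47²)(6×671 - (-49)²))
= -1225/√(929×1625) = -1225/√1509625 ≈ -1225/1228.6680 ≈ -0.9970

r ≈ -0.9970


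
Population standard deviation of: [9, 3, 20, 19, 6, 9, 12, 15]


Mean = 93/8
  (9-93/8)²=441/64
  (3-93/8)²=4761/64
  (20-93/8)²=4489/64
  (19-93/8)²=3481/64
  (6-93/8)²=2025/64
  (9-93/8)²=441/64
  (12-93/8)²=9/64
  (15-93/8)²=729/64
Σ(x-μ)² = 2047/8
σ² = (2047/8)/8 = 2047/64

σ = √(2047/64) ≈ 5.6555


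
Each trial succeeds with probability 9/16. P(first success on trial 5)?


Geometric: P(X=5) = (1-p)^(k-1)×p = (7/16)^4×9/16 = 21609/1048576

P(X=5) = 21609/1048576 ≈ 2.06%


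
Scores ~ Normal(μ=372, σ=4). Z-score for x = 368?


z = (x - μ)/σ = (368 - 372)/4 = -1.0

z = -1.0


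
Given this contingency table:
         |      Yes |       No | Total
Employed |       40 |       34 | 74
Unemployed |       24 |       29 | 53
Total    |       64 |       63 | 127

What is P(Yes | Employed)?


P(Yes | Employed) = 40/(40+34) = 40/74 = 20/37

P(Yes|Employed) = 20/37 ≈ 54.05%


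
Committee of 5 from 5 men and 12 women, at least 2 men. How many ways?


Count by #men:
  2M,3W: C(5,2)×C(12,3)=2200
  3M,2W: C(5,3)×C(12,2)=660
  4M,1W: C(5,4)×C(12,1)=60
  5M,0W: C(5,5)×C(12,0)=1
Total = 2921

2921


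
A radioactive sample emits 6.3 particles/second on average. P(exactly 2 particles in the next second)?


Poisson(λ=6.3): P(X=2) = e^(-λ)×λ^k/k!
= e^(-6.3) × 6.3^2 / 2!
≈ 0.001836304777 × 39.69 / 2 ≈ 0.036441

P(X=2) ≈ 0.036441 ≈ 3.64%


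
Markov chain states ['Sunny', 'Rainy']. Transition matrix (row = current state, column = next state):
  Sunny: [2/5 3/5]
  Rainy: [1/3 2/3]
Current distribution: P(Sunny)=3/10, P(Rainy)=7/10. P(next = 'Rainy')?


P(next=Rainy) = Σᵢ P(now=i)×P(i→Rainy)
= 3/10×3/5 + 7/10×2/3
= 9/50 + 7/15 = 97/150

P = 97/150 ≈ 0.6467


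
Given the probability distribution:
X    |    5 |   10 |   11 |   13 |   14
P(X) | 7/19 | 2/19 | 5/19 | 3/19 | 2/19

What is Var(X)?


E[X] = 177/19
E[X²] = 1879/19
Var(X) = E[X²] - (E[X])² = 1879/19 - 31329/361 = 4372/361

Var(X) = 4372/361 ≈ 12.1108


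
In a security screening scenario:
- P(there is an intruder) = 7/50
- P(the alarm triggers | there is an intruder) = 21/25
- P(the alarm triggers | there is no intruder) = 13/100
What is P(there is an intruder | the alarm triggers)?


Using Bayes' theorem:
P(A|B) = P(B|A)·P(A) / P(B)

P(the alarm triggers) = 21/25 × 7/50 + 13/100 × 43/50
= 147/1250 + 559/5000 = 1147/5000

P(there is an intruder|the alarm triggers) = (147/1250) / (1147/5000) = 588/1147

P(there is an intruder|the alarm triggers) = 588/1147 ≈ 51.26%


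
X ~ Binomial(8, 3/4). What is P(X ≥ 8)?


P(X ≥ 8) = Σ P(X=i) for i=8..8
P(X=8) = 6561/65536
Sum = 6561/65536

P(X ≥ 8) = 6561/65536 ≈ 10.01%


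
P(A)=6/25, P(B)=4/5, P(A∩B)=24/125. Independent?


P(A)×P(B) = 24/125
P(A∩B) = 24/125
Equal ✓ → Independent

Yes, independent


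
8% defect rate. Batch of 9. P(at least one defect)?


P(all good) = (23/25)^9 = 1801152661463/3814697265625
P(≥1 defect) = 2013544604162/3814697265625

P = 2013544604162/3814697265625 ≈ 52.78%


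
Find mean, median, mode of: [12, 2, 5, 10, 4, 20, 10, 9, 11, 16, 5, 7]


Sorted: [2, 4, 5, 5, 7, 9, 10, 10, 11, 12, 16, 20]
Mean = 111/12 = 37/4
Median = 19/2
Freq: {12: 1, 2: 1, 5: 2, 10: 2, 4: 1, 20: 1, 9: 1, 11: 1, 16: 1, 7: 1}
Mode: [5, 10]

Mean=37/4, Median=19/2, Mode=[5, 10]


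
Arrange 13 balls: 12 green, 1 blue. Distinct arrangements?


13!/(12!×1!) = 13

13


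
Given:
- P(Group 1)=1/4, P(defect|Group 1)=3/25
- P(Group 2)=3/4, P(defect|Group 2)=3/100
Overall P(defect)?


P(B) = Σ P(B|Aᵢ)×P(Aᵢ)
  3/25×1/4 = 3/100
  3/100×3/4 = 9/400
Sum = 21/400

P(defect) = 21/400 ≈ 5.25%


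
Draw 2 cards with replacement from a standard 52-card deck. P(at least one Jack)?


P(not a Jack) = 48/52 = 12/13
P(none in 2 draws) = (12/13)^2 = 144/169
P(≥1 Jack) = 1 - 144/169 = 25/169

P = 25/169 ≈ 14.79%


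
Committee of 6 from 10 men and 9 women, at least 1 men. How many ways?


Count by #men:
  1M,5W: C(10,1)×C(9,5)=1260
  2M,4W: C(10,2)×C(9,4)=5670
  3M,3W: C(10,3)×C(9,3)=10080
  4M,2W: C(10,4)×C(9,2)=7560
  5M,1W: C(10,5)×C(9,1)=2268
  6M,0W: C(10,6)×C(9,0)=210
Total = 27048

27048


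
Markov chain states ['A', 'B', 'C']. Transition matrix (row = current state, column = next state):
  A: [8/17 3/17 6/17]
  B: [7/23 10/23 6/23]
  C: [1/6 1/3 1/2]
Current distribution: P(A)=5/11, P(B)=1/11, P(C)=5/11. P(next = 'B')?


P(next=B) = Σᵢ P(now=i)×P(i→B)
= 5/11×3/17 + 1/11×10/23 + 5/11×1/3
= 15/187 + 10/253 + 5/33 = 3500/12903

P = 3500/12903 ≈ 0.2713


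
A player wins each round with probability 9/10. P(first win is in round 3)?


Geometric: P(X=3) = (1-p)^(k-1)×p = (1/10)^2×9/10 = 9/1000

P(X=3) = 9/1000 ≈ 0.90%


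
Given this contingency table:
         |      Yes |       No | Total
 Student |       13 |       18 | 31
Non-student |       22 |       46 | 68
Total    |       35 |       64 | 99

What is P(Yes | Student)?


P(Yes | Student) = 13/(13+18) = 13/31

P(Yes|Student) = 13/31 ≈ 41.94%


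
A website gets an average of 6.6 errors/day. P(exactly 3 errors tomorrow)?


Poisson(λ=6.6): P(X=3) = e^(-λ)×λ^k/k!
= e^(-6.6) × 6.6^3 / 3!
≈ 0.001360368038 × 287.496 / 6 ≈ 0.065183

P(X=3) ≈ 0.065183 ≈ 6.52%


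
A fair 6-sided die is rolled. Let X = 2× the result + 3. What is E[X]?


E[die] = (1+6)/2 = 7/2
E[X] = 2×7/2 + 3 = 10

E[X] = 10


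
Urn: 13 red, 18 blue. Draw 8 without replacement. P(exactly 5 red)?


Hypergeometric: C(13,5)×C(18,3)/C(31,8)
= 1287×816/7888725 = 2992/22475

P(X=5) = 2992/22475 ≈ 13.31%


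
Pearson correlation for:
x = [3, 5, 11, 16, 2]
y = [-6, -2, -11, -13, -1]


n=5, Σx=37, Σy=-33, Σxy=-359, Σx²=415, Σy²=331
r = (5×(-359) - 37×(-33))/√((5×415 - 37²)(5×331 - (-33)²))
= -574/√(706×566) = -574/√399596 ≈ -574/632.1361 ≈ -0.9080

r ≈ -0.9080


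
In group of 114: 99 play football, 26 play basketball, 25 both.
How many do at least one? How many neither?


|A∪B| = 99+26-25 = 100
Neither = 114-100 = 14

At least one: 100; Neither: 14


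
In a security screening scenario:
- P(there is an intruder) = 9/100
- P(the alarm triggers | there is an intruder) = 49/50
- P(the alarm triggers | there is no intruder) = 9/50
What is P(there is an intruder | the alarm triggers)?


Using Bayes' theorem:
P(A|B) = P(B|A)·P(A) / P(B)

P(the alarm triggers) = 49/50 × 9/100 + 9/50 × 91/100
= 441/5000 + 819/5000 = 63/250

P(there is an intruder|the alarm triggers) = (441/5000) / (63/250) = 7/20

P(there is an intruder|the alarm triggers) = 7/20 ≈ 35.00%


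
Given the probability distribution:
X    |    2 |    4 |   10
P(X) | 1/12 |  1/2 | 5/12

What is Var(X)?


E[X] = 19/3
E[X²] = 50
Var(X) = E[X²] - (E[X])² = 50 - 361/9 = 89/9

Var(X) = 89/9 ≈ 9.8889


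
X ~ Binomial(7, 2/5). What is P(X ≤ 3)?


P(X ≤ 3) = Σ P(X=i) for i=0..3
P(X=0) = 2187/78125
P(X=1) = 10206/78125
P(X=2) = 20412/78125
P(X=3) = 4536/15625
Sum = 11097/15625

P(X ≤ 3) = 11097/15625 ≈ 71.02%


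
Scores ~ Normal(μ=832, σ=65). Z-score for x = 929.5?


z = (x - μ)/σ = (929.5 - 832)/65 = 1.5

z = 1.5


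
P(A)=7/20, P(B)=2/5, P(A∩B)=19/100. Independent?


P(A)×P(B) = 7/50
P(A∩B) = 19/100
Not equal → NOT independent

No, not independent


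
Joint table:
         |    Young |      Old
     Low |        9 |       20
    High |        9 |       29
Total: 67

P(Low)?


P(Low) = (9+20)/67 = 29/67

P(Low) = 29/67 ≈ 43.28%


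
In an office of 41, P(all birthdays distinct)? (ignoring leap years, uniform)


P(all different) = Π(365-i)/365 for i=0..40
= (365/365)×(364/365)×...×(325/365)
= 0.096848

P ≈ 0.0968 ≈ 9.68%


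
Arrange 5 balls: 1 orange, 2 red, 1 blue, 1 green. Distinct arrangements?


5!/(1!×2!×1!×1!) = 60

60


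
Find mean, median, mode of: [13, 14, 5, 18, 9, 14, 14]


Sorted: [5, 9, 13, 14, 14, 14, 18]
Mean = 87/7
Median = 14
Freq: {13: 1, 14: 3, 5: 1, 18: 1, 9: 1}
Mode: [14]

Mean=87/7, Median=14, Mode=14


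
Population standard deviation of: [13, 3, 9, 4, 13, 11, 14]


Mean = 67/7
  (13-67/7)²=576/49
  (3-67/7)²=2116/49
  (9-67/7)²=16/49
  (4-67/7)²=1521/49
  (13-67/7)²=576/49
  (11-67/7)²=100/49
  (14-67/7)²=961/49
Σ(x-μ)² = 838/7
σ² = (838/7)/7 = 838/49

σ = √(838/49) ≈ 4.1355


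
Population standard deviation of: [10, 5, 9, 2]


Mean = 26/4 = 13/2
  (10-13/2)²=49/4
  (5-13/2)²=9/4
  (9-13/2)²=25/4
  (2-13/2)²=81/4
Σ(x-μ)² = 41
σ² = 41/4

σ = √(41/4) ≈ 3.2016


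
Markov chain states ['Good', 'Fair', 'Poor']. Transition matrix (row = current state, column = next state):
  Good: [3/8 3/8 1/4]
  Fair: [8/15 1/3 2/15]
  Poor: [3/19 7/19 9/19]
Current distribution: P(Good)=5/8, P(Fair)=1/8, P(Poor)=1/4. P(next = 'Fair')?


P(next=Fair) = Σᵢ P(now=i)×P(i→Fair)
= 5/8×3/8 + 1/8×1/3 + 1/4×7/19
= 15/64 + 1/24 + 7/76 = 1343/3648

P = 1343/3648 ≈ 0.3681


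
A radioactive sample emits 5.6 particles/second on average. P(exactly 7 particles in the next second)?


Poisson(λ=5.6): P(X=7) = e^(-λ)×λ^k/k!
= e^(-5.6) × 5.6^7 / 7!
≈ 0.003697863716 × 172709.484954 / 5040 ≈ 0.126717

P(X=7) ≈ 0.126717 ≈ 12.67%


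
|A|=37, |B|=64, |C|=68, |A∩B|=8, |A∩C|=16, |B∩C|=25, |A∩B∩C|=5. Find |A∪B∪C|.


|A∪B∪C| = 37+64+68-8-16-25+5 = 125

|A∪B∪C| = 125


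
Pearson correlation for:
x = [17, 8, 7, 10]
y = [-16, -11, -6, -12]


n=4, Σx=42, Σy=-45, Σxy=-522, Σx²=502, Σy²=557
r = (4×(-522) - 42×(-45))/√((4×502 - 42²)(4×557 - (-45)²))
= -198/√(244×203) = -198/√49532 ≈ -198/222.5579 ≈ -0.8897

r ≈ -0.8897
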